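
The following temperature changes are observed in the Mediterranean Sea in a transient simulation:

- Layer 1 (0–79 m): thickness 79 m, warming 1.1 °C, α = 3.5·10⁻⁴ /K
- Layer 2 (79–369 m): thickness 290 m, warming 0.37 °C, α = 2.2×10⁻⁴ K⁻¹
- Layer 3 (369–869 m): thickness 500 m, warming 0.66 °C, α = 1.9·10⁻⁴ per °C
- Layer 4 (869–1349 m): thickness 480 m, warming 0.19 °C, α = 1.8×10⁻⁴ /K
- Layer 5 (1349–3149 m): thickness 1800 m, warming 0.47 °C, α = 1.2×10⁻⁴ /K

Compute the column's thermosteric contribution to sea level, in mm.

Δh = 230 mm

0–79 m: 3.5×10⁻⁴ × 1.1 × 79 = 0.030415 m
79–369 m: 2.2×10⁻⁴ × 290 × 0.37 = 0.023606 m
Layer 3: 1.9×10⁻⁴ × 500 × 0.66 = 0.06270 m
480 × 0.19 × 1.8×10⁻⁴ = 0.016416 m
0.47 × 1800 × 1.2×10⁻⁴ = 0.10152 m
Δh = 0.030415 + 0.023606 + 0.06270 + 0.016416 + 0.10152 = 0.234657 m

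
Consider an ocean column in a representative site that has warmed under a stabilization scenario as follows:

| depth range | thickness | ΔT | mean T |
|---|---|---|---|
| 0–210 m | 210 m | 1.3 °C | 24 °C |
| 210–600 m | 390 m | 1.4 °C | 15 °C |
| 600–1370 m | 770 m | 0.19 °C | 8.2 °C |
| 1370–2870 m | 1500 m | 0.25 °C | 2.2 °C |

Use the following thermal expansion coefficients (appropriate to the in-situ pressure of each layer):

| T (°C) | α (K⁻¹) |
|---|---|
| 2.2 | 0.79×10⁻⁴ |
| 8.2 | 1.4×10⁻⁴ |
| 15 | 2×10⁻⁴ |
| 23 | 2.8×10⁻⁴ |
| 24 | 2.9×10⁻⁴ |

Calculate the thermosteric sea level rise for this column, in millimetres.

Layer 1 at 24 °C → α = 2.9×10⁻⁴ K⁻¹
Layer 2 at 15 °C → α = 2×10⁻⁴ K⁻¹
Layer 3 at 8.2 °C → α = 1.4×10⁻⁴ K⁻¹
Layer 4 at 2.2 °C → α = 0.79×10⁻⁴ K⁻¹
210 × 1.3 × 2.9×10⁻⁴ = 0.07917 m
Layer 2: 1.4 × 390 × 2×10⁻⁴ = 0.10920 m
600–1370 m: 770 × 1.4×10⁻⁴ × 0.19 = 0.020482 m
1370–2870 m: 0.25 × 1500 × 0.79×10⁻⁴ = 0.029625 m
Δh = 0.07917 + 0.10920 + 0.020482 + 0.029625 = 0.238477 m ≈ 238 mm

about 238 mm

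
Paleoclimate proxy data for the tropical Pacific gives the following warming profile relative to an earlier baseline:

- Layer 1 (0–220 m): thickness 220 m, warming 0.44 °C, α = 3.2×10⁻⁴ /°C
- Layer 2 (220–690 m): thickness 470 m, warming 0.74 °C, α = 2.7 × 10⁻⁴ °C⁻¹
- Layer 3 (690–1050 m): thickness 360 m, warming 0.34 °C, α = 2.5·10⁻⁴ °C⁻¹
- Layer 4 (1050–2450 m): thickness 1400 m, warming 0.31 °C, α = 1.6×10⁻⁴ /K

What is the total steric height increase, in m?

Layer 1: 3.2×10⁻⁴ × 0.44 × 220 = 0.030976 m
Layer 2: 0.74 × 2.7×10⁻⁴ × 470 = 0.093906 m
360 × 0.34 × 2.5×10⁻⁴ = 0.03060 m
Layer 4: 1.6×10⁻⁴ × 0.31 × 1400 = 0.06944 m
Δh = 0.030976 + 0.093906 + 0.03060 + 0.06944 = 0.224922 m

Δh ≈ 0.22 m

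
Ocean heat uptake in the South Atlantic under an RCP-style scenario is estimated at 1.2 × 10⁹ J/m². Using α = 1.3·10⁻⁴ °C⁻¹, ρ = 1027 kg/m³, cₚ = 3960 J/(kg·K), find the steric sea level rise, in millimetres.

Δh ≈ 38.4 mm

Δh = αQ/(ρcₚ) = 1.3×10⁻⁴ × 1.2×10⁹ / (1027 × 3960) ≈ 0.038358 m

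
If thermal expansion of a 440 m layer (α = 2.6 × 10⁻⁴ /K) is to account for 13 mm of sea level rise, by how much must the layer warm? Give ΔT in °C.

about 0.11 °C

ΔT = Δh/(αH) = 0.013 / (2.6×10⁻⁴ × 440) ≈ 0.1136 °C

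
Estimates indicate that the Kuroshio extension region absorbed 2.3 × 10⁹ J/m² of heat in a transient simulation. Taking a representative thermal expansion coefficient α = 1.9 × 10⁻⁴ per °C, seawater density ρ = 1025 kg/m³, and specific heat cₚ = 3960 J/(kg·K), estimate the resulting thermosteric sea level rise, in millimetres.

Δh = αQ/(ρcₚ) = 1.9×10⁻⁴ × 2.3×10⁹ / (1025 × 3960) ≈ 0.10766 m

108 mm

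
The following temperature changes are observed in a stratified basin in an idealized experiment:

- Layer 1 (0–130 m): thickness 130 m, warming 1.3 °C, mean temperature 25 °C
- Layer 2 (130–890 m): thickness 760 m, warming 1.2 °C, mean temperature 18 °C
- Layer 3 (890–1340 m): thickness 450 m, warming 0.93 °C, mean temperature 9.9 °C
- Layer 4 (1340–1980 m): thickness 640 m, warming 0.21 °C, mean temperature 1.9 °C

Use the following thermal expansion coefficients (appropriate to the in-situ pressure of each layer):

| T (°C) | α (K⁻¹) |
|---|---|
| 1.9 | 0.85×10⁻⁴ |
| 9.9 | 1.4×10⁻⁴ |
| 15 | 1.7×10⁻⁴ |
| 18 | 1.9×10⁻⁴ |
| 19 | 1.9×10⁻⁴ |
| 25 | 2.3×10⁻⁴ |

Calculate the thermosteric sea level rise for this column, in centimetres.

Layer 1 at 25 °C → α = 2.3×10⁻⁴ K⁻¹
Layer 2 at 18 °C → α = 1.9×10⁻⁴ K⁻¹
Layer 3 at 9.9 °C → α = 1.4×10⁻⁴ K⁻¹
Layer 4 at 1.9 °C → α = 0.85×10⁻⁴ K⁻¹
0–130 m: 2.3×10⁻⁴ × 1.3 × 130 = 0.03887 m
130–890 m: 1.2 × 760 × 1.9×10⁻⁴ = 0.17328 m
Layer 3: 1.4×10⁻⁴ × 450 × 0.93 = 0.05859 m
0.85×10⁻⁴ × 640 × 0.21 = 0.011424 m
Δh = 0.03887 + 0.17328 + 0.05859 + 0.011424 = 0.282164 m ≈ 28 cm

28 cm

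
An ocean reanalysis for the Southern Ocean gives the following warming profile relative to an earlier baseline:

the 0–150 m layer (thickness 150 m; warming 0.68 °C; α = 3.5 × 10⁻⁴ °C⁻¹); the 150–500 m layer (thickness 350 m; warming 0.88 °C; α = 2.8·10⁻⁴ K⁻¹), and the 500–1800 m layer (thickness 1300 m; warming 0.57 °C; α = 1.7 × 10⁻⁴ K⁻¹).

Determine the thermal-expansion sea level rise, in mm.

0.68 × 150 × 3.5×10⁻⁴ = 0.03570 m
Layer 2: 350 × 0.88 × 2.8×10⁻⁴ = 0.08624 m
Layer 3: 0.57 × 1.7×10⁻⁴ × 1300 = 0.12597 m
Δh = 0.03570 + 0.08624 + 0.12597 = 0.24791 m ≈ 250 mm

250 mm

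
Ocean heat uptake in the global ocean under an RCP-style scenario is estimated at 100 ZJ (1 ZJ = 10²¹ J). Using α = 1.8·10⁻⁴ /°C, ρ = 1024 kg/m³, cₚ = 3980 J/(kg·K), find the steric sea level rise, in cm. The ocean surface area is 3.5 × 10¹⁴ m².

about 1.3 cm

Per unit area: Q = 100×10²¹ / (3.5×10¹⁴) ≈ 2.857×10⁸ J/m²
Δh = αQ/(ρcₚ) = 1.8×10⁻⁴ × 2.857×10⁸ / (1024 × 3980) ≈ 0.012618 m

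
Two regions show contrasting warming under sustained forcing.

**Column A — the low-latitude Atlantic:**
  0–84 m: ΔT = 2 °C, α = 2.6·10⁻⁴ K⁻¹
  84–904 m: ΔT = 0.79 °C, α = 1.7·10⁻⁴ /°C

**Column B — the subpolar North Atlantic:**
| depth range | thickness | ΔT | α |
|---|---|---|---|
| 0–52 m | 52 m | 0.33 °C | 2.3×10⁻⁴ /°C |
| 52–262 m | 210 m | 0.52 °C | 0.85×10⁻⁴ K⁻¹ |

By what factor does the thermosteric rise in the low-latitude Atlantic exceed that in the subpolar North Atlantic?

A Layer 1: 84 × 2 × 2.6×10⁻⁴ = 0.04368 m
A Layer 2: 820 × 0.79 × 1.7×10⁻⁴ = 0.110126 m
A total: 0.153806 m
B 2.3×10⁻⁴ × 0.33 × 52 = 0.0039468 m
B Layer 2: 0.85×10⁻⁴ × 0.52 × 210 = 0.009282 m
B total: 0.0132288 m
Ratio: 0.153806 / 0.0132288 ≈ 11.63

11.6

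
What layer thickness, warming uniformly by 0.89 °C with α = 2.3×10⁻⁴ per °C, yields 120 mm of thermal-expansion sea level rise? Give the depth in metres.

H ≈ 586 m

H = Δh/(αΔT) = 0.12 / (2.3×10⁻⁴ × 0.89) ≈ 586.2 m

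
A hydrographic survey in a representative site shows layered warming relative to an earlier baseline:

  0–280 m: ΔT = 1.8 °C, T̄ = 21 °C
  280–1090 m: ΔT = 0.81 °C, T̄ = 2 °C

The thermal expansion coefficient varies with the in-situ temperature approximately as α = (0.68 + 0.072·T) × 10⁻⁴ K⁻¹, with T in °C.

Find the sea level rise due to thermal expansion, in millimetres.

160 mm of thermosteric rise

Layer 1: α = (0.68 + 0.072×21)×10⁻⁴ = 2.192×10⁻⁴ K⁻¹
Layer 2: α = (0.68 + 0.072×2)×10⁻⁴ = 0.824×10⁻⁴ K⁻¹
0–280 m: 1.8 × 280 × 2.192×10⁻⁴ = 0.1104768 m
280–1090 m: 0.824×10⁻⁴ × 810 × 0.81 = 0.05406264 m
Δh = 0.1104768 + 0.05406264 = 0.16453944 m ≈ 160 mm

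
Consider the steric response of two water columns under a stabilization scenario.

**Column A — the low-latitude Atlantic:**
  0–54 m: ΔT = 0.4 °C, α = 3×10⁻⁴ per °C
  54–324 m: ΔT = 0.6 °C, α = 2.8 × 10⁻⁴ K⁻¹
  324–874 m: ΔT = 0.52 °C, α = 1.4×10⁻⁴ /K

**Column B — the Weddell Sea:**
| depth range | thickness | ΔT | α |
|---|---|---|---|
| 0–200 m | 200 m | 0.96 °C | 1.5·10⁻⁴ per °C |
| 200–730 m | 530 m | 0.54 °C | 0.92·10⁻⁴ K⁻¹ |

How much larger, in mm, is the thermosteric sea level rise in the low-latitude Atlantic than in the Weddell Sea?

A 0–54 m: 3×10⁻⁴ × 0.4 × 54 = 0.00648 m
A 54–324 m: 0.6 × 2.8×10⁻⁴ × 270 = 0.04536 m
A 324–874 m: 0.52 × 1.4×10⁻⁴ × 550 = 0.04004 m
A total: 0.09188 m
B Layer 1: 1.5×10⁻⁴ × 0.96 × 200 = 0.02880 m
B 0.54 × 0.92×10⁻⁴ × 530 = 0.0263304 m
B total: 0.0551304 m
Difference: 0.09188 − 0.0551304 = 0.0367496 m

36.7 mm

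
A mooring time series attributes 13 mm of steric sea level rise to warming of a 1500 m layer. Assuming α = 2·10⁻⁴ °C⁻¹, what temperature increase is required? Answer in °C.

ΔT = Δh/(αH) = 0.013 / (2×10⁻⁴ × 1500) ≈ 0.04333 °C

0.043 °C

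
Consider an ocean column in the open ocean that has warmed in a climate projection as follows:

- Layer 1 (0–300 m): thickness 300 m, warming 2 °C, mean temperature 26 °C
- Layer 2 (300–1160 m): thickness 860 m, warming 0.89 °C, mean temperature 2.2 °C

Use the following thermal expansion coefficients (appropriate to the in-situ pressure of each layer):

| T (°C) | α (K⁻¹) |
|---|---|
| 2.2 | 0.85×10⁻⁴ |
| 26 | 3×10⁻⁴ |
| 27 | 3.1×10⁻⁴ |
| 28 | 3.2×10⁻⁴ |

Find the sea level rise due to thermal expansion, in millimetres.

Layer 1 at 26 °C → α = 3×10⁻⁴ K⁻¹
Layer 2 at 2.2 °C → α = 0.85×10⁻⁴ K⁻¹
0–300 m: 2 × 300 × 3×10⁻⁴ = 0.18000 m
300–1160 m: 0.89 × 860 × 0.85×10⁻⁴ = 0.065059 m
Δh = 0.18000 + 0.065059 = 0.245059 m ≈ 250 mm

about 250 mm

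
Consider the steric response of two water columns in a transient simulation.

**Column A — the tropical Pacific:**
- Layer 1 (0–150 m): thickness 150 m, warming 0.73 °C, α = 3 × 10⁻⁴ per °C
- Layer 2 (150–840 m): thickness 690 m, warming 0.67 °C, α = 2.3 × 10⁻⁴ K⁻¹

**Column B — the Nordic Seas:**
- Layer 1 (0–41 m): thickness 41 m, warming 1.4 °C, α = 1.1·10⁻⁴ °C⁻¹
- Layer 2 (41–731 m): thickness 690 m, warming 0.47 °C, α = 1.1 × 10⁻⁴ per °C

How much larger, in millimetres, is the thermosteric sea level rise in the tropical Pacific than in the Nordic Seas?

A 0.73 × 150 × 3×10⁻⁴ = 0.03285 m
A 0.67 × 2.3×10⁻⁴ × 690 = 0.106329 m
A total: 0.139179 m
B Layer 1: 1.1×10⁻⁴ × 41 × 1.4 = 0.006314 m
B 690 × 0.47 × 1.1×10⁻⁴ = 0.035673 m
B total: 0.041987 m
Difference: 0.139179 − 0.041987 = 0.097192 m

97.2 mm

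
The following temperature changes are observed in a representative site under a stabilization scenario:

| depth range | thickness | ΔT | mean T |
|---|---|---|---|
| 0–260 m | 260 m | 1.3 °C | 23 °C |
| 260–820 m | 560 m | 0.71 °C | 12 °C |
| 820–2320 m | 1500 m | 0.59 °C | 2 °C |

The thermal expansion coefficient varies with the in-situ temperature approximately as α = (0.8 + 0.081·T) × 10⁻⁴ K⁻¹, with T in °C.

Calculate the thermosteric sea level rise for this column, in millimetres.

Layer 1: α = (0.8 + 0.081×23)×10⁻⁴ = 2.663×10⁻⁴ K⁻¹
Layer 2: α = (0.8 + 0.081×12)×10⁻⁴ = 1.772×10⁻⁴ K⁻¹
Layer 3: α = (0.8 + 0.081×2)×10⁻⁴ = 0.962×10⁻⁴ K⁻¹
0–260 m: 260 × 1.3 × 2.663×10⁻⁴ = 0.0900094 m
Layer 2: 560 × 0.71 × 1.772×10⁻⁴ = 0.07045472 m
820–2320 m: 0.59 × 0.962×10⁻⁴ × 1500 = 0.085137 m
Δh = 0.0900094 + 0.07045472 + 0.085137 = 0.24560112 m ≈ 250 mm

Δh = 250 mm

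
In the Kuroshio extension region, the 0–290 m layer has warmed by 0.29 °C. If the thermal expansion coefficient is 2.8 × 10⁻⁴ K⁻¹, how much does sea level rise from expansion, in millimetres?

Δh = αΔT·H = 2.8×10⁻⁴ × 0.29 × 290 = 0.023548 m

about 23.5 mm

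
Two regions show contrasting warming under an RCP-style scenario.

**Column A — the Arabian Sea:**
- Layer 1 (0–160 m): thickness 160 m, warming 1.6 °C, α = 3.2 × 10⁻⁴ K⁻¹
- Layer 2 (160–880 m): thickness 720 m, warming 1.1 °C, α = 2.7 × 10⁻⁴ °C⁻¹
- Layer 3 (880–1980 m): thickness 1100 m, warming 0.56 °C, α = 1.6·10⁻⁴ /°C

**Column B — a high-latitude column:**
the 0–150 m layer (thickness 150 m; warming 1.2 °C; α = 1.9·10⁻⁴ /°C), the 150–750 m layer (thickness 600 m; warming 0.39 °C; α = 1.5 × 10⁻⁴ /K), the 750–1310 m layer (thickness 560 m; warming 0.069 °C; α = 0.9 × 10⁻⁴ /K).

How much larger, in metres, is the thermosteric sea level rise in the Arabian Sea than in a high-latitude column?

A 160 × 1.6 × 3.2×10⁻⁴ = 0.08192 m
A Layer 2: 2.7×10⁻⁴ × 1.1 × 720 = 0.21384 m
A 1100 × 1.6×10⁻⁴ × 0.56 = 0.09856 m
A total: 0.39432 m
B Layer 1: 150 × 1.2 × 1.9×10⁻⁴ = 0.03420 m
B 0.39 × 1.5×10⁻⁴ × 600 = 0.03510 m
B Layer 3: 560 × 0.069 × 0.9×10⁻⁴ = 0.0034776 m
B total: 0.0727776 m
Difference: 0.39432 − 0.0727776 = 0.3215424 m

0.32 m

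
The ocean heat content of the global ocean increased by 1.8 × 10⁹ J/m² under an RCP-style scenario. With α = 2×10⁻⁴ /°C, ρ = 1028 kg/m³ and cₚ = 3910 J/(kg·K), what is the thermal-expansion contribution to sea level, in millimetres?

Δh ≈ 89.6 mm

Δh = αQ/(ρcₚ) = 2×10⁻⁴ × 1.8×10⁹ / (1028 × 3910) ≈ 0.089564 m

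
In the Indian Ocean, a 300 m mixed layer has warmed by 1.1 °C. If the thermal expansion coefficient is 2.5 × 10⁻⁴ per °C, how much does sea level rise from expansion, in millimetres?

Δh = αΔT·H = 2.5×10⁻⁴ × 1.1 × 300 = 0.08250 m

Δh ≈ 82.5 mm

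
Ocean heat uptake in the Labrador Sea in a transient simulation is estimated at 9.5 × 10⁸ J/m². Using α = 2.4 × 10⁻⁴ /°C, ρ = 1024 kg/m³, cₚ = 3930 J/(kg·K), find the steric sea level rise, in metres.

Δh ≈ 0.0567 m

Δh = αQ/(ρcₚ) = 2.4×10⁻⁴ × 9.5×10⁸ / (1024 × 3930) ≈ 0.056656 m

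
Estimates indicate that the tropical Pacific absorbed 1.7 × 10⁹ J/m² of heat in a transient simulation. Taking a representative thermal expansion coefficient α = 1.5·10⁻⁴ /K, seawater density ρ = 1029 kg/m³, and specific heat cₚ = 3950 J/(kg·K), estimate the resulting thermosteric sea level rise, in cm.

about 6.3 cm

Δh = αQ/(ρcₚ) = 1.5×10⁻⁴ × 1.7×10⁹ / (1029 × 3950) ≈ 0.062738 m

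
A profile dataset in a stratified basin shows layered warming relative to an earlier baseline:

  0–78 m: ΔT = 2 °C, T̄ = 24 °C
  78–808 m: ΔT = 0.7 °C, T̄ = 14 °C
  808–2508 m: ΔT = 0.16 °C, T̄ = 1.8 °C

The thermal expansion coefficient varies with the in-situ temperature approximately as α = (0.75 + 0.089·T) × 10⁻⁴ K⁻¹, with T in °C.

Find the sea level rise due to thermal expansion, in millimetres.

about 172 mm

Layer 1: α = (0.75 + 0.089×24)×10⁻⁴ = 2.886×10⁻⁴ K⁻¹
Layer 2: α = (0.75 + 0.089×14)×10⁻⁴ = 1.996×10⁻⁴ K⁻¹
Layer 3: α = (0.75 + 0.089×1.8)×10⁻⁴ = 0.9102×10⁻⁴ K⁻¹
Layer 1: 2.886×10⁻⁴ × 2 × 78 = 0.0450216 m
78–808 m: 0.7 × 730 × 1.996×10⁻⁴ = 0.1019956 m
1700 × 0.9102×10⁻⁴ × 0.16 = 0.02475744 m
Δh = 0.0450216 + 0.1019956 + 0.02475744 = 0.17177464 m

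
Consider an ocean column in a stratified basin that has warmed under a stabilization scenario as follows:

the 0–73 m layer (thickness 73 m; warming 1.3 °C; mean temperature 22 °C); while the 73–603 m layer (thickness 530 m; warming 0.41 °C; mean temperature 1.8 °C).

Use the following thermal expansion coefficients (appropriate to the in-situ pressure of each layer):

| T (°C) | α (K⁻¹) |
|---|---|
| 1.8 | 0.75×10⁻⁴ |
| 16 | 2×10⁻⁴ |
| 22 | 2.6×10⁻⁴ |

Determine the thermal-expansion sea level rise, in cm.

Δh = 4.10 cm

Layer 1 at 22 °C → α = 2.6×10⁻⁴ K⁻¹
Layer 2 at 1.8 °C → α = 0.75×10⁻⁴ K⁻¹
0–73 m: 2.6×10⁻⁴ × 73 × 1.3 = 0.024674 m
73–603 m: 0.41 × 530 × 0.75×10⁻⁴ = 0.0162975 m
Δh = 0.024674 + 0.0162975 = 0.0409715 m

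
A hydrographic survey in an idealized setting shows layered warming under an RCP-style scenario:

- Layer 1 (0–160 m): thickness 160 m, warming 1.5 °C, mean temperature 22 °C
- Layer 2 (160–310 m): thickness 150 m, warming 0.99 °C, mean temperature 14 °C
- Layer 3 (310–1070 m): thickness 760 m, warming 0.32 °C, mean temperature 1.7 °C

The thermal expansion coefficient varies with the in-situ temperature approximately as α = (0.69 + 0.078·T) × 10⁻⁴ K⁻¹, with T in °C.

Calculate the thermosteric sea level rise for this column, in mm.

Layer 1: α = (0.69 + 0.078×22)×10⁻⁴ = 2.406×10⁻⁴ K⁻¹
Layer 2: α = (0.69 + 0.078×14)×10⁻⁴ = 1.782×10⁻⁴ K⁻¹
Layer 3: α = (0.69 + 0.078×1.7)×10⁻⁴ = 0.8226×10⁻⁴ K⁻¹
160 × 1.5 × 2.406×10⁻⁴ = 0.057744 m
0.99 × 1.782×10⁻⁴ × 150 = 0.0264627 m
760 × 0.8226×10⁻⁴ × 0.32 = 0.020005632 m
Δh = 0.057744 + 0.0264627 + 0.020005632 = 0.104212332 m ≈ 104 mm

104 mm of thermosteric rise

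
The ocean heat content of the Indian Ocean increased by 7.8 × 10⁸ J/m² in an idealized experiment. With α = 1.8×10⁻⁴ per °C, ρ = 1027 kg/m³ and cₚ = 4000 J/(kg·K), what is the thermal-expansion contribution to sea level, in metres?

0.0342 m of thermosteric rise

Δh = αQ/(ρcₚ) = 1.8×10⁻⁴ × 7.8×10⁸ / (1027 × 4000) ≈ 0.034177 m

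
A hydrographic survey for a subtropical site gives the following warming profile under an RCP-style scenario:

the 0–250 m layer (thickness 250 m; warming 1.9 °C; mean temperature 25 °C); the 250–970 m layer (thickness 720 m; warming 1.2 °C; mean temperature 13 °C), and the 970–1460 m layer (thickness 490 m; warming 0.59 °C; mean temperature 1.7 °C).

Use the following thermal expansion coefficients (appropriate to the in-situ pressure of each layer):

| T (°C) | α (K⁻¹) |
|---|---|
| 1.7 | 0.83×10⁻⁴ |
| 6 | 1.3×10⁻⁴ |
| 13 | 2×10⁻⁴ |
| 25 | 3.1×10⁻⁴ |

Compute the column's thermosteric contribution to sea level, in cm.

about 34.4 cm

Layer 1 at 25 °C → α = 3.1×10⁻⁴ K⁻¹
Layer 2 at 13 °C → α = 2×10⁻⁴ K⁻¹
Layer 3 at 1.7 °C → α = 0.83×10⁻⁴ K⁻¹
1.9 × 3.1×10⁻⁴ × 250 = 0.14725 m
Layer 2: 720 × 1.2 × 2×10⁻⁴ = 0.17280 m
Layer 3: 0.59 × 0.83×10⁻⁴ × 490 = 0.0239953 m
Δh = 0.14725 + 0.17280 + 0.0239953 = 0.3440453 m ≈ 34.4 cm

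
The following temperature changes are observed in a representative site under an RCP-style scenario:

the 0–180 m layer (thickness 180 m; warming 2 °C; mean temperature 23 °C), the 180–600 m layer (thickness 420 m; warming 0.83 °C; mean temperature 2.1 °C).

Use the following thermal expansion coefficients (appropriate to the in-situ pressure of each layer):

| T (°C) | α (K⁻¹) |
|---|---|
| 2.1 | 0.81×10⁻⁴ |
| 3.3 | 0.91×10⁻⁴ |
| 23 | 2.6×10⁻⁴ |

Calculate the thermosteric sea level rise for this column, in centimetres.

12.2 cm

Layer 1 at 23 °C → α = 2.6×10⁻⁴ K⁻¹
Layer 2 at 2.1 °C → α = 0.81×10⁻⁴ K⁻¹
0–180 m: 180 × 2 × 2.6×10⁻⁴ = 0.09360 m
180–600 m: 420 × 0.81×10⁻⁴ × 0.83 = 0.0282366 m
Δh = 0.09360 + 0.0282366 = 0.1218366 m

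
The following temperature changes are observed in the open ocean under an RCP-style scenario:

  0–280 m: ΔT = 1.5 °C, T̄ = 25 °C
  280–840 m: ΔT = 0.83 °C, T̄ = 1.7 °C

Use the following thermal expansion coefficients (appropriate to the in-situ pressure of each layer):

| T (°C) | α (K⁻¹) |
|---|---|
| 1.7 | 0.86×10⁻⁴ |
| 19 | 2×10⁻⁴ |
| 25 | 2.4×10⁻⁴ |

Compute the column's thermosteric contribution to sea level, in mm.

about 140 mm

Layer 1 at 25 °C → α = 2.4×10⁻⁴ K⁻¹
Layer 2 at 1.7 °C → α = 0.86×10⁻⁴ K⁻¹
Layer 1: 1.5 × 2.4×10⁻⁴ × 280 = 0.10080 m
280–840 m: 0.83 × 0.86×10⁻⁴ × 560 = 0.0399728 m
Δh = 0.10080 + 0.0399728 = 0.1407728 m ≈ 140 mm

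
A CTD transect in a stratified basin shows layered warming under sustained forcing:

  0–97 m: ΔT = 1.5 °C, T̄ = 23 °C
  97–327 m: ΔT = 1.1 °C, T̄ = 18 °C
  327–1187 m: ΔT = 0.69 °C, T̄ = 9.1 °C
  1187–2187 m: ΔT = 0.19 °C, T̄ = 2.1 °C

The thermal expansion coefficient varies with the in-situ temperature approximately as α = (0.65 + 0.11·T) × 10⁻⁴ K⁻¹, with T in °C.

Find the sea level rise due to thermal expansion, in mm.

Layer 1: α = (0.65 + 0.11×23)×10⁻⁴ = 3.18×10⁻⁴ K⁻¹
Layer 2: α = (0.65 + 0.11×18)×10⁻⁴ = 2.63×10⁻⁴ K⁻¹
Layer 3: α = (0.65 + 0.11×9.1)×10⁻⁴ = 1.651×10⁻⁴ K⁻¹
Layer 4: α = (0.65 + 0.11×2.1)×10⁻⁴ = 0.881×10⁻⁴ K⁻¹
Layer 1: 3.18×10⁻⁴ × 97 × 1.5 = 0.046269 m
97–327 m: 2.63×10⁻⁴ × 230 × 1.1 = 0.066539 m
Layer 3: 1.651×10⁻⁴ × 860 × 0.69 = 0.09797034 m
Layer 4: 0.881×10⁻⁴ × 1000 × 0.19 = 0.016739 m
Δh = 0.046269 + 0.066539 + 0.09797034 + 0.016739 = 0.22751734 m

about 228 mm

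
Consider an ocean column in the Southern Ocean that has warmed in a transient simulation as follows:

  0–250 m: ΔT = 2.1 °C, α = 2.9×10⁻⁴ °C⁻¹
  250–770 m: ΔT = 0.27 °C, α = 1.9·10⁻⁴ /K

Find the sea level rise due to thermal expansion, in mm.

about 179 mm

250 × 2.1 × 2.9×10⁻⁴ = 0.15225 m
0.27 × 520 × 1.9×10⁻⁴ = 0.026676 m
Δh = 0.15225 + 0.026676 = 0.178926 m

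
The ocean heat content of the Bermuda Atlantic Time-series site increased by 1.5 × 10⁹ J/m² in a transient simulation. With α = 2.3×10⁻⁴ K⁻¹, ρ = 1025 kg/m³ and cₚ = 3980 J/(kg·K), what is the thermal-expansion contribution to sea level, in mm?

Δh ≈ 84.6 mm

Δh = αQ/(ρcₚ) = 2.3×10⁻⁴ × 1.5×10⁹ / (1025 × 3980) ≈ 0.084569 m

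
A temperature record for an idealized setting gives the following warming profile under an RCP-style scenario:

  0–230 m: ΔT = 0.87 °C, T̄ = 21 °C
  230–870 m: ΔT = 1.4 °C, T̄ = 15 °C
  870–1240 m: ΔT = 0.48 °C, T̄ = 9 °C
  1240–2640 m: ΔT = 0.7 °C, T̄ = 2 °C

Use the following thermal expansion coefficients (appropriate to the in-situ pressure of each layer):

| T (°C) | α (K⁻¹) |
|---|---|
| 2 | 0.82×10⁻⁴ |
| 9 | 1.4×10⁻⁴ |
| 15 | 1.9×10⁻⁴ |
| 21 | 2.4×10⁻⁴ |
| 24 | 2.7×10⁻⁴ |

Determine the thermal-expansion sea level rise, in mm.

323 mm of thermosteric rise

Layer 1 at 21 °C → α = 2.4×10⁻⁴ K⁻¹
Layer 2 at 15 °C → α = 1.9×10⁻⁴ K⁻¹
Layer 3 at 9 °C → α = 1.4×10⁻⁴ K⁻¹
Layer 4 at 2 °C → α = 0.82×10⁻⁴ K⁻¹
0–230 m: 2.4×10⁻⁴ × 0.87 × 230 = 0.048024 m
1.4 × 1.9×10⁻⁴ × 640 = 0.17024 m
870–1240 m: 0.48 × 1.4×10⁻⁴ × 370 = 0.024864 m
1240–2640 m: 0.7 × 0.82×10⁻⁴ × 1400 = 0.08036 m
Δh = 0.048024 + 0.17024 + 0.024864 + 0.08036 = 0.323488 m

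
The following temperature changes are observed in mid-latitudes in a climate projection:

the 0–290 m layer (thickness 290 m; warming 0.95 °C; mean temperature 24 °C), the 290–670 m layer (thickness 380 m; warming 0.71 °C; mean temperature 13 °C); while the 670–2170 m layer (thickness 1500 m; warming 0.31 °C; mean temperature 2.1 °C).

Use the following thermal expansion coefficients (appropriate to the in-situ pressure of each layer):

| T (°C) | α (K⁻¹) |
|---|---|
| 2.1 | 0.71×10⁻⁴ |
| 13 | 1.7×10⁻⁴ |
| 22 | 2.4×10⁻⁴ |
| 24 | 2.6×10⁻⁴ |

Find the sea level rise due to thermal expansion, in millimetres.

150 mm

Layer 1 at 24 °C → α = 2.6×10⁻⁴ K⁻¹
Layer 2 at 13 °C → α = 1.7×10⁻⁴ K⁻¹
Layer 3 at 2.1 °C → α = 0.71×10⁻⁴ K⁻¹
2.6×10⁻⁴ × 290 × 0.95 = 0.07163 m
380 × 1.7×10⁻⁴ × 0.71 = 0.045866 m
Layer 3: 0.71×10⁻⁴ × 1500 × 0.31 = 0.033015 m
Δh = 0.07163 + 0.045866 + 0.033015 = 0.150511 m ≈ 150 mm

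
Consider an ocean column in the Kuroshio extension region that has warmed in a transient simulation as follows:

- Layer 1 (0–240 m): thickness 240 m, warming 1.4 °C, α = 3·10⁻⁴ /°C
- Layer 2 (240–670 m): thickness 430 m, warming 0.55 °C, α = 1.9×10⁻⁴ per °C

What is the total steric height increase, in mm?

1.4 × 240 × 3×10⁻⁴ = 0.10080 m
1.9×10⁻⁴ × 0.55 × 430 = 0.044935 m
Δh = 0.10080 + 0.044935 = 0.145735 m ≈ 146 mm

about 146 mm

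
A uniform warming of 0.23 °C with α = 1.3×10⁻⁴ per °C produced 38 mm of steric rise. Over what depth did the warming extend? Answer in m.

H = Δh/(αΔT) = 0.038 / (1.3×10⁻⁴ × 0.23) ≈ 1271 m

H ≈ 1300 m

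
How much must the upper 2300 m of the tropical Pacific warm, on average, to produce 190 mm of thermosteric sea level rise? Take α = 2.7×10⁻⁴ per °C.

0.31 K

ΔT = Δh/(αH) = 0.19 / (2.7×10⁻⁴ × 2300) ≈ 0.3060 K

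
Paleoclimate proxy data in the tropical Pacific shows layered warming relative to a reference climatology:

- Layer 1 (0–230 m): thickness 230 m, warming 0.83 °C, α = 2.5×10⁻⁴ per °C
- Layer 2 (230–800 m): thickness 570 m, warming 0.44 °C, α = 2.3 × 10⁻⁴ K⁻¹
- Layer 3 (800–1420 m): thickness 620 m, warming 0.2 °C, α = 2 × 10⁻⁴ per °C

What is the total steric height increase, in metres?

0.130 m

0–230 m: 2.5×10⁻⁴ × 0.83 × 230 = 0.047725 m
Layer 2: 0.44 × 2.3×10⁻⁴ × 570 = 0.057684 m
800–1420 m: 0.2 × 2×10⁻⁴ × 620 = 0.02480 m
Δh = 0.047725 + 0.057684 + 0.02480 = 0.130209 m ≈ 0.130 m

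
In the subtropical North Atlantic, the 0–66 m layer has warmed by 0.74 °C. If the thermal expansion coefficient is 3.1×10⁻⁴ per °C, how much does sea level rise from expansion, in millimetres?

Δh = αΔT·H = 3.1×10⁻⁴ × 0.74 × 66 = 0.0151404 m

Δh = 15.1 mm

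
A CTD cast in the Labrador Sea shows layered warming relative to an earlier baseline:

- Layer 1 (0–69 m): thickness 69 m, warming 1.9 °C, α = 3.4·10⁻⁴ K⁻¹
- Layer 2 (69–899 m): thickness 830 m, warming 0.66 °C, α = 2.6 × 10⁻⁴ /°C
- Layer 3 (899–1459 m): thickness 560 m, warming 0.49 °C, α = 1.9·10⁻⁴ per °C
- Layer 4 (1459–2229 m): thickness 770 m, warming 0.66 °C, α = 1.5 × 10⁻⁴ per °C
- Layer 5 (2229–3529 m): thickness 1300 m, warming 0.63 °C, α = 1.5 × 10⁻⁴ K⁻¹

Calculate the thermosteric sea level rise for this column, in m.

Layer 1: 3.4×10⁻⁴ × 69 × 1.9 = 0.044574 m
69–899 m: 0.66 × 830 × 2.6×10⁻⁴ = 0.142428 m
560 × 1.9×10⁻⁴ × 0.49 = 0.052136 m
0.66 × 770 × 1.5×10⁻⁴ = 0.07623 m
Layer 5: 1300 × 0.63 × 1.5×10⁻⁴ = 0.12285 m
Δh = 0.044574 + 0.142428 + 0.052136 + 0.07623 + 0.12285 = 0.438218 m

Δh ≈ 0.438 m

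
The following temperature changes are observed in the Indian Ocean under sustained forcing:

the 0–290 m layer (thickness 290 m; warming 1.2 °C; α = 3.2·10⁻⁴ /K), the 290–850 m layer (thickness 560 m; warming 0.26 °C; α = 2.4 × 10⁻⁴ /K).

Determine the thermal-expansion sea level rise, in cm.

14.6 cm of thermosteric rise

Layer 1: 290 × 3.2×10⁻⁴ × 1.2 = 0.11136 m
290–850 m: 2.4×10⁻⁴ × 0.26 × 560 = 0.034944 m
Δh = 0.11136 + 0.034944 = 0.146304 m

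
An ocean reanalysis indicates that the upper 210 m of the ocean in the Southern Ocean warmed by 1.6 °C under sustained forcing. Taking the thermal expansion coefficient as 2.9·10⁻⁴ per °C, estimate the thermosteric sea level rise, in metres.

Δh = αΔT·H = 2.9×10⁻⁴ × 1.6 × 210 = 0.09744 m

about 0.0974 m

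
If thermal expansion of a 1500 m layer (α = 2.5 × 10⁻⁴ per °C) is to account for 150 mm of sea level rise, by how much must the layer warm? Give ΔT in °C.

ΔT ≈ 0.400 °C

ΔT = Δh/(αH) = 0.15 / (2.5×10⁻⁴ × 1500) = 0.4000 °C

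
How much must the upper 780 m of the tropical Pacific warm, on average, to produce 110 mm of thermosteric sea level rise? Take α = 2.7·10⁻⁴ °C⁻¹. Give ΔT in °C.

ΔT ≈ 0.52 °C

ΔT = Δh/(αH) = 0.11 / (2.7×10⁻⁴ × 780) ≈ 0.5223 °C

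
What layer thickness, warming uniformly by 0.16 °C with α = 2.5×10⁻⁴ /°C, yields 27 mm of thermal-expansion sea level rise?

H ≈ 675 m

H = Δh/(αΔT) = 0.027 / (2.5×10⁻⁴ × 0.16) = 675.0 m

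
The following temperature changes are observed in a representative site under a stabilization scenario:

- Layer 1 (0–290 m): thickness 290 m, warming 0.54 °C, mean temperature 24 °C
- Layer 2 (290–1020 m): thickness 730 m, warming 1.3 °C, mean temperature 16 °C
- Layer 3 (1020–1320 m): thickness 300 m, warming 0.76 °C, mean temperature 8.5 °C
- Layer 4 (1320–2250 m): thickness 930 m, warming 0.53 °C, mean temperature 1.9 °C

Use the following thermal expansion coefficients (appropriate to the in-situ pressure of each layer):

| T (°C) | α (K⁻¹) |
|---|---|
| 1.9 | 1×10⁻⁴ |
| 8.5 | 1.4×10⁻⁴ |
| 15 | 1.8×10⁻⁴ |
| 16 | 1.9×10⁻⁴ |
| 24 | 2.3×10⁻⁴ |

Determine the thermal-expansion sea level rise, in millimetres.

Layer 1 at 24 °C → α = 2.3×10⁻⁴ K⁻¹
Layer 2 at 16 °C → α = 1.9×10⁻⁴ K⁻¹
Layer 3 at 8.5 °C → α = 1.4×10⁻⁴ K⁻¹
Layer 4 at 1.9 °C → α = 1×10⁻⁴ K⁻¹
Layer 1: 290 × 2.3×10⁻⁴ × 0.54 = 0.036018 m
Layer 2: 730 × 1.3 × 1.9×10⁻⁴ = 0.18031 m
0.76 × 1.4×10⁻⁴ × 300 = 0.03192 m
1320–2250 m: 0.53 × 1×10⁻⁴ × 930 = 0.04929 m
Δh = 0.036018 + 0.18031 + 0.03192 + 0.04929 = 0.297538 m

Δh ≈ 298 mm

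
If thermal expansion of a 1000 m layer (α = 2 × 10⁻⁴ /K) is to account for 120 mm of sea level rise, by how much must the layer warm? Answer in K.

ΔT = Δh/(αH) = 0.12 / (2×10⁻⁴ × 1000) = 0.6000 K

about 0.60 K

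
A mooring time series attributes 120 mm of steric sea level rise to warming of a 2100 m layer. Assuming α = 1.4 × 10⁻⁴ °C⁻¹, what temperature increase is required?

ΔT = Δh/(αH) = 0.12 / (1.4×10⁻⁴ × 2100) ≈ 0.4082 K

0.41 K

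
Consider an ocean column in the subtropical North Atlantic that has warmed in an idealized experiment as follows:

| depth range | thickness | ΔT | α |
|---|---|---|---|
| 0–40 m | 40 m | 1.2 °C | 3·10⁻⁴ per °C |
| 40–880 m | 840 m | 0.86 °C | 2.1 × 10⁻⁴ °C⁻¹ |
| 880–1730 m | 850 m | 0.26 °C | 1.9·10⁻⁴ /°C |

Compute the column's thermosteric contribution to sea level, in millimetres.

3×10⁻⁴ × 40 × 1.2 = 0.01440 m
40–880 m: 840 × 2.1×10⁻⁴ × 0.86 = 0.151704 m
0.26 × 850 × 1.9×10⁻⁴ = 0.04199 m
Δh = 0.01440 + 0.151704 + 0.04199 = 0.208094 m ≈ 208 mm

Δh = 208 mm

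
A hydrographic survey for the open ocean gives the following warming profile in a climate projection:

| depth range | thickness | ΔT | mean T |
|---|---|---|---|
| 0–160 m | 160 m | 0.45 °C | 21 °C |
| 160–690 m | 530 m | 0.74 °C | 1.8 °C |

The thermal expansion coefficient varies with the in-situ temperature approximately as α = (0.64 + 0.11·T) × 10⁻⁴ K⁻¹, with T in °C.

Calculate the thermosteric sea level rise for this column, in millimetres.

Layer 1: α = (0.64 + 0.11×21)×10⁻⁴ = 2.95×10⁻⁴ K⁻¹
Layer 2: α = (0.64 + 0.11×1.8)×10⁻⁴ = 0.838×10⁻⁴ K⁻¹
0–160 m: 0.45 × 160 × 2.95×10⁻⁴ = 0.02124 m
160–690 m: 530 × 0.74 × 0.838×10⁻⁴ = 0.03286636 m
Δh = 0.02124 + 0.03286636 = 0.05410636 m ≈ 54.1 mm

54.1 mm of thermosteric rise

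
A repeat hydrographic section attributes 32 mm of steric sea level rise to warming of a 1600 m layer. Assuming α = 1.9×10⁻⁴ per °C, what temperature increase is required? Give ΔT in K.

0.11 K

ΔT = Δh/(αH) = 0.032 / (1.9×10⁻⁴ × 1600) ≈ 0.1053 K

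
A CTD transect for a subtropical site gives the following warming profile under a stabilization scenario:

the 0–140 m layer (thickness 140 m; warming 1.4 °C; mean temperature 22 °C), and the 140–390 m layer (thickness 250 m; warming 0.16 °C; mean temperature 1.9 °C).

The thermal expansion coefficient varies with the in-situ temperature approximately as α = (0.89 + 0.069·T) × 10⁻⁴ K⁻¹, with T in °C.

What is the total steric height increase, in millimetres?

51 mm

Layer 1: α = (0.89 + 0.069×22)×10⁻⁴ = 2.408×10⁻⁴ K⁻¹
Layer 2: α = (0.89 + 0.069×1.9)×10⁻⁴ = 1.0211×10⁻⁴ K⁻¹
0–140 m: 2.408×10⁻⁴ × 140 × 1.4 = 0.0471968 m
1.0211×10⁻⁴ × 0.16 × 250 = 0.0040844 m
Δh = 0.0471968 + 0.0040844 = 0.0512812 m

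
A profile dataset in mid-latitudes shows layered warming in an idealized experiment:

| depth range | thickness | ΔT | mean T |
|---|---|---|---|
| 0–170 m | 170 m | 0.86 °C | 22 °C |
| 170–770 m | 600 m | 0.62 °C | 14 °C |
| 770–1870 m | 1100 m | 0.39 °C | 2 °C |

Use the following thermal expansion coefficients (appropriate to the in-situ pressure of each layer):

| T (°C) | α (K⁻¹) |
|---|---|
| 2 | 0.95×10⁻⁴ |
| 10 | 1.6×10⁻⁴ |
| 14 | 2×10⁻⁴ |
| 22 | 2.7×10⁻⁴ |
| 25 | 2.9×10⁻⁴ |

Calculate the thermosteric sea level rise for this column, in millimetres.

Layer 1 at 22 °C → α = 2.7×10⁻⁴ K⁻¹
Layer 2 at 14 °C → α = 2×10⁻⁴ K⁻¹
Layer 3 at 2 °C → α = 0.95×10⁻⁴ K⁻¹
2.7×10⁻⁴ × 0.86 × 170 = 0.039474 m
170–770 m: 2×10⁻⁴ × 0.62 × 600 = 0.07440 m
Layer 3: 1100 × 0.39 × 0.95×10⁻⁴ = 0.040755 m
Δh = 0.039474 + 0.07440 + 0.040755 = 0.154629 m

155 mm of thermosteric rise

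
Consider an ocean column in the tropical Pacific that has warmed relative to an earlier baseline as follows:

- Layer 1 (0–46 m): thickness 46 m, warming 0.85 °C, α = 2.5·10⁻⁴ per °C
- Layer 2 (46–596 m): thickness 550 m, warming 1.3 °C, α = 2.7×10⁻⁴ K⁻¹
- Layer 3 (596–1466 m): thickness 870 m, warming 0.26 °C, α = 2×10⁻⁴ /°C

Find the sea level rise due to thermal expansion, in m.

Δh = 0.25 m

0–46 m: 46 × 0.85 × 2.5×10⁻⁴ = 0.009775 m
Layer 2: 550 × 1.3 × 2.7×10⁻⁴ = 0.19305 m
Layer 3: 2×10⁻⁴ × 0.26 × 870 = 0.04524 m
Δh = 0.009775 + 0.19305 + 0.04524 = 0.248065 m ≈ 0.25 m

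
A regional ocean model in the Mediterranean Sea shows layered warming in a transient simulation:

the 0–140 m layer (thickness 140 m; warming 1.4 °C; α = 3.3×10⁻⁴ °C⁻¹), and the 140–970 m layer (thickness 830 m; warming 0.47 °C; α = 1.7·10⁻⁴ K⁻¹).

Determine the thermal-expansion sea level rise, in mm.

140 × 3.3×10⁻⁴ × 1.4 = 0.06468 m
0.47 × 1.7×10⁻⁴ × 830 = 0.066317 m
Δh = 0.06468 + 0.066317 = 0.130997 m ≈ 131 mm

about 131 mm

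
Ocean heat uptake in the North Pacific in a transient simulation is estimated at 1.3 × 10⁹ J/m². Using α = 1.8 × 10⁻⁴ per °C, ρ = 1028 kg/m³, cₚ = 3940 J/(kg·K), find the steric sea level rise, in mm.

57.8 mm of thermosteric rise

Δh = αQ/(ρcₚ) = 1.8×10⁻⁴ × 1.3×10⁹ / (1028 × 3940) ≈ 0.057773 m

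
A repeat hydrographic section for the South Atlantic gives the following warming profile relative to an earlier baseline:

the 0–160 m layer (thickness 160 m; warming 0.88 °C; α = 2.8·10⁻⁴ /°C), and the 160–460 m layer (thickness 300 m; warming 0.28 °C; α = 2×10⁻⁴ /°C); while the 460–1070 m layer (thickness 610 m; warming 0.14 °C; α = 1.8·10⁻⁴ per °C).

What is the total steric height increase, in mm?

Layer 1: 160 × 0.88 × 2.8×10⁻⁴ = 0.039424 m
Layer 2: 300 × 0.28 × 2×10⁻⁴ = 0.01680 m
610 × 0.14 × 1.8×10⁻⁴ = 0.015372 m
Δh = 0.039424 + 0.01680 + 0.015372 = 0.071596 m ≈ 72 mm

72 mm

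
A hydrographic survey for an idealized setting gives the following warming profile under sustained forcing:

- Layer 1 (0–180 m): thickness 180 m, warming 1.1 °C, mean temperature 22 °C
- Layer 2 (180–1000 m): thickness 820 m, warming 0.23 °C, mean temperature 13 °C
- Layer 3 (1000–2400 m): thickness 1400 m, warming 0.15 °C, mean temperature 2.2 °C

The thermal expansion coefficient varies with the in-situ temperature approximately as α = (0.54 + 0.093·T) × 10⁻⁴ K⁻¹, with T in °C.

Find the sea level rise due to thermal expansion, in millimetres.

99.8 mm of thermosteric rise

Layer 1: α = (0.54 + 0.093×22)×10⁻⁴ = 2.586×10⁻⁴ K⁻¹
Layer 2: α = (0.54 + 0.093×13)×10⁻⁴ = 1.749×10⁻⁴ K⁻¹
Layer 3: α = (0.54 + 0.093×2.2)×10⁻⁴ = 0.7446×10⁻⁴ K⁻¹
0–180 m: 2.586×10⁻⁴ × 180 × 1.1 = 0.0512028 m
820 × 1.749×10⁻⁴ × 0.23 = 0.03298614 m
0.7446×10⁻⁴ × 1400 × 0.15 = 0.0156366 m
Δh = 0.0512028 + 0.03298614 + 0.0156366 = 0.09982554 m ≈ 99.8 mm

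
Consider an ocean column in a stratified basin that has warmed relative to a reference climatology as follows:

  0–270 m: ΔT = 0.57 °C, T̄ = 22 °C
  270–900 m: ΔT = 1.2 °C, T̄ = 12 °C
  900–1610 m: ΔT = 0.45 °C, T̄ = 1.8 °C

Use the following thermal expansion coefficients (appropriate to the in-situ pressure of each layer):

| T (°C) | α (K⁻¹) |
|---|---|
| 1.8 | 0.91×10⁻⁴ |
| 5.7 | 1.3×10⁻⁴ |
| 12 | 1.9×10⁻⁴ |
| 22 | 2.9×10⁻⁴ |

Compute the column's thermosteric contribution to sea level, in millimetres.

220 mm

Layer 1 at 22 °C → α = 2.9×10⁻⁴ K⁻¹
Layer 2 at 12 °C → α = 1.9×10⁻⁴ K⁻¹
Layer 3 at 1.8 °C → α = 0.91×10⁻⁴ K⁻¹
0–270 m: 2.9×10⁻⁴ × 0.57 × 270 = 0.044631 m
270–900 m: 630 × 1.9×10⁻⁴ × 1.2 = 0.14364 m
Layer 3: 710 × 0.45 × 0.91×10⁻⁴ = 0.0290745 m
Δh = 0.044631 + 0.14364 + 0.0290745 = 0.2173455 m ≈ 220 mm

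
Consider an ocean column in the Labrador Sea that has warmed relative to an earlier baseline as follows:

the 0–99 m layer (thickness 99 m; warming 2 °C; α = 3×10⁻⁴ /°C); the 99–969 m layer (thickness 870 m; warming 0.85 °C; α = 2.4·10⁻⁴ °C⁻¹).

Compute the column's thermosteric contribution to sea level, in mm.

Layer 1: 99 × 3×10⁻⁴ × 2 = 0.05940 m
2.4×10⁻⁴ × 0.85 × 870 = 0.17748 m
Δh = 0.05940 + 0.17748 = 0.23688 m ≈ 240 mm

240 mm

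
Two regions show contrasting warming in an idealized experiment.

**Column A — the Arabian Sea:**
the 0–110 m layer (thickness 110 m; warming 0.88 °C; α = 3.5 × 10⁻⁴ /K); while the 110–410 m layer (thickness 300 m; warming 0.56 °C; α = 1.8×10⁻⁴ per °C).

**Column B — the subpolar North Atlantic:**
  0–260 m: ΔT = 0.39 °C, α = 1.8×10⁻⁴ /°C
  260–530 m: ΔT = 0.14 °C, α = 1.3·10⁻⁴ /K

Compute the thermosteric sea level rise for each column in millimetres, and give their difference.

A 110 × 0.88 × 3.5×10⁻⁴ = 0.03388 m
A 110–410 m: 1.8×10⁻⁴ × 0.56 × 300 = 0.03024 m
A total: 0.06412 m
B 0.39 × 260 × 1.8×10⁻⁴ = 0.018252 m
B Layer 2: 270 × 1.3×10⁻⁴ × 0.14 = 0.004914 m
B total: 0.023166 m
Difference: 0.06412 − 0.023166 = 0.040954 m

A: 64.1 mm; B: 23.2 mm; difference 41.0 mm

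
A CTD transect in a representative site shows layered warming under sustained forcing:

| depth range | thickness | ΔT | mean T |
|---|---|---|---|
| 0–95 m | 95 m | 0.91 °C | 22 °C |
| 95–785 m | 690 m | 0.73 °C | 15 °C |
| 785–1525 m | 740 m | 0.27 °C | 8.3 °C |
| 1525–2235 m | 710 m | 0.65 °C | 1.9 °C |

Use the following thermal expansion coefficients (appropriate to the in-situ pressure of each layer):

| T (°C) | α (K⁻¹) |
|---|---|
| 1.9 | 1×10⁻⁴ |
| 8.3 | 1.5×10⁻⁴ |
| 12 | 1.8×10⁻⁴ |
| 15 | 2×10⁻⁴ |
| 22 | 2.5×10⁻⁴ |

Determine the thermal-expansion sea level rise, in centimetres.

Layer 1 at 22 °C → α = 2.5×10⁻⁴ K⁻¹
Layer 2 at 15 °C → α = 2×10⁻⁴ K⁻¹
Layer 3 at 8.3 °C → α = 1.5×10⁻⁴ K⁻¹
Layer 4 at 1.9 °C → α = 1×10⁻⁴ K⁻¹
Layer 1: 95 × 0.91 × 2.5×10⁻⁴ = 0.0216125 m
95–785 m: 2×10⁻⁴ × 690 × 0.73 = 0.10074 m
Layer 3: 0.27 × 1.5×10⁻⁴ × 740 = 0.02997 m
1525–2235 m: 0.65 × 710 × 1×10⁻⁴ = 0.04615 m
Δh = 0.0216125 + 0.10074 + 0.02997 + 0.04615 = 0.1984725 m

Δh = 19.8 cm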